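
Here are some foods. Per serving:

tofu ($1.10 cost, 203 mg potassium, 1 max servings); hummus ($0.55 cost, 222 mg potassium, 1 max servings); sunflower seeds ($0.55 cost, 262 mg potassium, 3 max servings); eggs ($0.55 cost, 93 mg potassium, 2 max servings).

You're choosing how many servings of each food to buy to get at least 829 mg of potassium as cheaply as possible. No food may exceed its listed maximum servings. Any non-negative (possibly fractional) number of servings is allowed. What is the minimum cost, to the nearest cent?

Cost per mg of potassium: sunflower seeds $0.0021, hummus $0.0025, tofu $0.0054, eggs $0.0059.
Take 3 servings of sunflower seeds: +786.0 mg potassium for $1.65 (total $1.65, still need 43.0 mg).
Take 0.1937 servings of hummus: +43.0 mg potassium for $0.11 (total $1.76, still need 0.0 mg).
Filling from the cheapest source first is optimal under one linear minimum: $1.76.

$1.76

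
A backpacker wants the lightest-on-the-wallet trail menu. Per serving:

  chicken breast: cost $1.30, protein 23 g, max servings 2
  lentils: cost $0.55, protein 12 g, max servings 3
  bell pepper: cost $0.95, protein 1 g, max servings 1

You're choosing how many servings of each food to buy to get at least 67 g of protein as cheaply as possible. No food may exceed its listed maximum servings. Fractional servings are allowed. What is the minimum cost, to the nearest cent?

Cost per g of protein: lentils $0.0458, chicken breast $0.0565, bell pepper $0.9500.
Take 3 servings of lentils: +36.0 g protein for $1.65 (total $1.65, still need 31.0 g).
Take 1.348 servings of chicken breast: +31.0 g protein for $1.75 (total $3.40, still need 0.0 g).
Greedy by cheapest-per-g is optimal for a single linear constraint, so the minimum cost is $3.40.

$3.40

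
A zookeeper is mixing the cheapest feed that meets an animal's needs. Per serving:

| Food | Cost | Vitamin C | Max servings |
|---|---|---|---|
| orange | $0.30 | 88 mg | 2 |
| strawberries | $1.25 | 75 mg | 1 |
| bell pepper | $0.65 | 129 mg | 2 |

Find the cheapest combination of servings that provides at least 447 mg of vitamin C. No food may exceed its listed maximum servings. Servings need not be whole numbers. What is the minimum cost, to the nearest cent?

Cost per mg of vitamin C: orange $0.0034, bell pepper $0.0050, strawberries $0.0167.
Take 2 servings of orange: +176.0 mg vitamin C for $0.60 (total $0.60, still need 271.0 mg).
Take 2 servings of bell pepper: +258.0 mg vitamin C for $1.30 (total $1.90, still need 13.0 mg).
Take 0.1733 servings of strawberries: +13.0 mg vitamin C for $0.22 (total $2.12, still need 0.0 mg).
Filling from the cheapest source first is optimal under one linear minimum: $2.12.

$2.12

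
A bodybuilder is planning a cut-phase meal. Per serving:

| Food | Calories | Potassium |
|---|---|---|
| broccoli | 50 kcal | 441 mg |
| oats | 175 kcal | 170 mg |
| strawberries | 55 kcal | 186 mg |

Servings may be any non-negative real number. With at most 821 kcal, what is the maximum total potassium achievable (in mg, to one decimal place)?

Potassium per kcal: broccoli 8.82, strawberries 3.382, oats 0.9714.
With no serving limits, spend the whole calories allowance on broccoli: 821 kcal / 50 kcal × 441 mg = 7241.2 mg.

7241.2 mg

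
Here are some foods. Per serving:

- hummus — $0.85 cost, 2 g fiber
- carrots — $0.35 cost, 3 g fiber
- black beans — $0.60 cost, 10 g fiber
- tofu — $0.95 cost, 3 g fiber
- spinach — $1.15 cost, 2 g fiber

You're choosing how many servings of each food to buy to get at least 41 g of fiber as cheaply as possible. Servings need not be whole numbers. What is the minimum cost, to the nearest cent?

Cost per g of fiber: black beans $0.0600, carrots $0.1167, tofu $0.3167, hummus $0.4250, spinach $0.5750.
With no serving limits, use only black beans: 41 g / 10 g = 4.1 servings × $0.60 = $2.46.

$2.46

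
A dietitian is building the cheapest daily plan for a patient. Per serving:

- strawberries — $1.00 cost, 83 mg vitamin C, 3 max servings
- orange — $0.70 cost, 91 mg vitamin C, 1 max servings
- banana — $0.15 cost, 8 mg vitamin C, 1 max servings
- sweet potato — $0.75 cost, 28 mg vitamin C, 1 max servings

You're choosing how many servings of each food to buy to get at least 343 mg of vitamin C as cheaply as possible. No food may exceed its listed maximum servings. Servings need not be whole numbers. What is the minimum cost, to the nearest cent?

Cost per mg of vitamin C: orange $0.0077, strawberries $0.0120, banana $0.0187, sweet potato $0.0268.
Take 1 serving of orange: +91.0 mg vitamin C for $0.70 (total $0.70, still need 252.0 mg).
Take 3 servings of strawberries: +249.0 mg vitamin C for $3.00 (total $3.70, still need 3.0 mg).
Take 0.375 servings of banana: +3.0 mg vitamin C for $0.06 (total $3.76, still need 0.0 mg).
Filling from the cheapest source first is optimal under one linear minimum: $3.76.

$3.76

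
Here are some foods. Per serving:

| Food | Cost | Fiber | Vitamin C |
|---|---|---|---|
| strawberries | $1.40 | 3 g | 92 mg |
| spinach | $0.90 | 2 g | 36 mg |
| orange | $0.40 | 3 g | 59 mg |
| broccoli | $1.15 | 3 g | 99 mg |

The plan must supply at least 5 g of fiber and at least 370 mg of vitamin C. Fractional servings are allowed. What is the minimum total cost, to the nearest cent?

$2.51

Compare the cost at each extreme point of the feasible region.
strawberries only: max(5/3, 370/92) = 4.022 servings → $5.63.
spinach only: max(5/2, 370/36) = 10.28 servings → $9.25.
orange only: max(5/3, 370/59) = 6.271 servings → $2.51.
broccoli only: max(5/3, 370/99) = 3.737 servings → $4.30.
strawberries + spinach: the both-tight solution has a negative serving — not a feasible corner.
strawberries + orange with both targets exact would need a negative amount; discard.
strawberries + broccoli: intersection lies outside the first quadrant.
spinach + orange with both targets exact would need a negative amount; discard.
spinach + broccoli with both targets exact would need a negative amount; discard.
orange + broccoli with both targets exact would need a negative amount; discard.
Cheapest feasible corner: $2.51.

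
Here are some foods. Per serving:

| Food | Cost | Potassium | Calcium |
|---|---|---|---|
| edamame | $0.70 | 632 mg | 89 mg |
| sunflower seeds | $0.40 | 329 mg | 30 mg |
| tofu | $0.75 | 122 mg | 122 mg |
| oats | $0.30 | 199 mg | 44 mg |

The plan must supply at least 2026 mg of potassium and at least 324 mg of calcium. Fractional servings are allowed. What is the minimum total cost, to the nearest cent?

$2.44

With two linear requirements the optimum uses one or two foods; enumerate the corners.
edamame only: max(2026/632, 324/89) = 3.64 servings → $2.55.
sunflower seeds only: max(2026/329, 324/30) = 10.8 servings → $4.32.
tofu only: max(2026/122, 324/122) = 16.61 servings → $12.45.
oats only: max(2026/199, 324/44) = 10.18 servings → $3.05.
edamame + sunflower seeds: the both-tight solution has a negative serving — not a feasible corner.
edamame + tofu with both tight: 3.134 servings and 0.3691 servings → $2.47.
edamame + oats with both tight: 2.443 servings and 2.422 servings → $2.44.
sunflower seeds + tofu with both tight: 5.692 servings and 1.256 servings → $3.22.
sunflower seeds + oats with both tight: 2.9 servings and 5.386 servings → $2.78.
tofu + oats: the both-tight solution has a negative serving — not a feasible corner.
The minimum over all feasible corners is $2.44.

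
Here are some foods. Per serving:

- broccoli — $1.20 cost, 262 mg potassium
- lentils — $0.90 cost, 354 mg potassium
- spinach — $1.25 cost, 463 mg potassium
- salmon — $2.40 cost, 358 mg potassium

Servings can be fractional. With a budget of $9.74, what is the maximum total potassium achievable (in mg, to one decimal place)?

3831.1 mg

Potassium per dollar: lentils 393.3, spinach 370.4, broccoli 218.3, salmon 149.2.
With no serving limits, spend the whole cost allowance on lentils: $9.74 / $0.90 × 354 mg = 3831.1 mg.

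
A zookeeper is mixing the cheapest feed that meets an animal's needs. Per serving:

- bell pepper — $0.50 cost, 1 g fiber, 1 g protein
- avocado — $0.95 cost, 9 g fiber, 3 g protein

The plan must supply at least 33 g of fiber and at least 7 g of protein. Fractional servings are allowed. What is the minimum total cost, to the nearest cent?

An LP optimum is at a vertex; with two nutrient constraints at most two foods are used. Check each candidate.
bell pepper only: max(33/1, 7/1) = 33 servings → $16.50.
avocado only: max(33/9, 7/3) = 3.667 servings → $3.48.
bell pepper + avocado: intersection lies outside the first quadrant.
Cheapest feasible corner: $3.48.

$3.48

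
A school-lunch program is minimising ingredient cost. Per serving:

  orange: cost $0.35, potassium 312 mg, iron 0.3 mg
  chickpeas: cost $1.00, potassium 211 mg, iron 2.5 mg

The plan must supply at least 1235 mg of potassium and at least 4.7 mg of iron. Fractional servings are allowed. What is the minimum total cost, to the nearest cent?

$2.55

Check every corner: each single food scaled to meet both minima, and each pair solved so both constraints bind.
orange only: max(1235/312, 4.7/0.3) = 15.67 servings → $5.48.
chickpeas only: max(1235/211, 4.7/2.5) = 5.853 servings → $5.85.
orange + chickpeas with both tight: 2.924 servings and 1.529 servings → $2.55.
The minimum over all feasible corners is $2.55.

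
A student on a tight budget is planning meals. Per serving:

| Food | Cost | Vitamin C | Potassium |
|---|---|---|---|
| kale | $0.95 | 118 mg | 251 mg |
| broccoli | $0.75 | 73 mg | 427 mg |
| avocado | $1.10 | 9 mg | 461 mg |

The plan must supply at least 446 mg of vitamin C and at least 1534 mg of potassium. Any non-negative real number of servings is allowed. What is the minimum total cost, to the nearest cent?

$3.94

Two binding constraints pin down two serving amounts, so the optimal mix uses at most two foods. The candidates are each food alone (scaled to the tighter of vitamin C/potassium) and each pair with both constraints tight.
kale only: max(446/118, 1534/251) = 6.112 servings → $5.81.
broccoli only: max(446/73, 1534/427) = 6.11 servings → $4.58.
avocado only: max(446/9, 1534/461) = 49.56 servings → $54.51.
kale + broccoli with both tight: 2.447 servings and 2.154 servings → $3.94.
kale + avocado with both tight: 3.679 servings and 1.325 servings → $4.95.
broccoli + avocado: the both-tight solution has a negative serving — not a feasible corner.
Cheapest feasible corner: $3.94.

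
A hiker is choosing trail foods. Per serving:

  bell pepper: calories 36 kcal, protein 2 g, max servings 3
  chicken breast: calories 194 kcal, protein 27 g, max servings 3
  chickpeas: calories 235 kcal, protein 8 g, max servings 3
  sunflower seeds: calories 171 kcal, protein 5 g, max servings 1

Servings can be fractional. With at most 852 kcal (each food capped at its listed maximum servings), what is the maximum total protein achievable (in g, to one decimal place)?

Protein per kcal: chicken breast 0.1392, bell pepper 0.05556, chickpeas 0.03404, sunflower seeds 0.02924.
Take 3 servings of chicken breast: uses 582 kcal, +81.0 g protein (running total 81.0 g).
Take 3 servings of bell pepper: uses 108 kcal, +6.0 g protein (running total 87.0 g).
Take 0.6894 servings of chickpeas: uses 162 kcal, +5.5 g protein (running total 92.5 g).
Filling greedily by protein-per-kcal is optimal for one linear limit, giving 92.5 g.

92.5 g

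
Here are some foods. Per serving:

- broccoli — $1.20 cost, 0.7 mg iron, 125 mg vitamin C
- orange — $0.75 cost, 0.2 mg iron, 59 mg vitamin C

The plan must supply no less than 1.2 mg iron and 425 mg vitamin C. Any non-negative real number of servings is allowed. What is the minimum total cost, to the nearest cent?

broccoli only: max(1.2/0.7, 425/125) = 3.4 servings → $4.08.
orange only: max(1.2/0.2, 425/59) = 7.203 servings → $5.40.
broccoli + orange with both targets exact would need a negative amount; discard.
So the least-cost plan costs $4.08.

$4.08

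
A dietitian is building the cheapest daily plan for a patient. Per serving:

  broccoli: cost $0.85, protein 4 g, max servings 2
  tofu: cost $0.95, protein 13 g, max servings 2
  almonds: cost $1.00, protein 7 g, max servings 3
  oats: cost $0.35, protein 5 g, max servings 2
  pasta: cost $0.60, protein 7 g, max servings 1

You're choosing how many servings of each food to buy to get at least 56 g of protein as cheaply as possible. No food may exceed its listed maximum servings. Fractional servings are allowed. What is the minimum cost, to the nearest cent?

Cost per g of protein: oats $0.0700, tofu $0.0731, pasta $0.0857, almonds $0.1429, broccoli $0.2125.
Take 2 servings of oats: +10.0 g protein for $0.70 (total $0.70, still need 46.0 g).
Take 2 servings of tofu: +26.0 g protein for $1.90 (total $2.60, still need 20.0 g).
Take 1 serving of pasta: +7.0 g protein for $0.60 (total $3.20, still need 13.0 g).
Take 1.857 servings of almonds: +13.0 g protein for $1.86 (total $5.06, still need 0.0 g).
Greedy by cheapest-per-g is optimal for a single linear constraint, so the minimum cost is $5.06.

$5.06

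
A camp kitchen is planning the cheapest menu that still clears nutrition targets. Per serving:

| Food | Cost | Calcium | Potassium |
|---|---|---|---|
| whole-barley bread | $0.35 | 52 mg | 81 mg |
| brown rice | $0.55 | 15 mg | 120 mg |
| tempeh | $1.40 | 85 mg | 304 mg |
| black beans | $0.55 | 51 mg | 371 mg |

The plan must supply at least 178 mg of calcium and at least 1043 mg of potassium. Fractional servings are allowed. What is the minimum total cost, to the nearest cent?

Compare the cost at each extreme point of the feasible region.
whole-barley bread only: max(178/52, 1043/81) = 12.88 servings → $4.51.
brown rice only: max(178/15, 1043/120) = 11.87 servings → $6.53.
tempeh only: max(178/85, 1043/304) = 3.431 servings → $4.80.
black beans only: max(178/51, 1043/371) = 3.49 servings → $1.92.
whole-barley bread + brown rice with both tight: 1.137 servings and 7.924 servings → $4.76.
whole-barley bread + tempeh: intersection lies outside the first quadrant.
whole-barley bread + black beans with both tight: 0.8472 servings and 2.626 servings → $1.74.
brown rice + tempeh with both tight: 6.125 servings and 1.013 servings → $4.79.
brown rice + black beans: the both-tight solution has a negative serving — not a feasible corner.
tempeh + black beans with both tight: 0.8013 servings and 2.155 servings → $2.31.
So the least-cost plan costs $1.74.

$1.74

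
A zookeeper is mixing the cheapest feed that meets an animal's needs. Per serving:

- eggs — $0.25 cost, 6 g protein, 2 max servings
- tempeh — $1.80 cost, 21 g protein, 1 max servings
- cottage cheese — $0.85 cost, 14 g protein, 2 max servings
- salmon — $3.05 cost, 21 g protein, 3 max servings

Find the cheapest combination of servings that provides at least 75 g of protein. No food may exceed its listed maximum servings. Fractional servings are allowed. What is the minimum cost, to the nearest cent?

Cost per g of protein: eggs $0.0417, cottage cheese $0.0607, tempeh $0.0857, salmon $0.1452.
Take 2 servings of eggs: +12.0 g protein for $0.50 (total $0.50, still need 63.0 g).
Take 2 servings of cottage cheese: +28.0 g protein for $1.70 (total $2.20, still need 35.0 g).
Take 1 serving of tempeh: +21.0 g protein for $1.80 (total $4.00, still need 14.0 g).
Take 0.6667 servings of salmon: +14.0 g protein for $2.03 (total $6.03, still need 0.0 g).
Greedy by cheapest-per-g is optimal for a single linear constraint, so the minimum cost is $6.03.

$6.03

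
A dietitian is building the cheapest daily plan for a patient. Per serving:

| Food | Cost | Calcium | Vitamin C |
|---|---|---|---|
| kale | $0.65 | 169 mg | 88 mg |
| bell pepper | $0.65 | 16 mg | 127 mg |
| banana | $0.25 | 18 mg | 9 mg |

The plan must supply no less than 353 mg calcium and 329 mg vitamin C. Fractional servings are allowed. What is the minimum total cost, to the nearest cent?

An LP optimum is at a vertex; with two nutrient constraints at most two foods are used. Check each candidate.
kale only: max(353/169, 329/88) = 3.739 servings → $2.43.
bell pepper only: max(353/16, 329/127) = 22.06 servings → $14.34.
banana only: max(353/18, 329/9) = 36.56 servings → $9.14.
kale + bell pepper with both tight: 1.973 servings and 1.223 servings → $2.08.
kale + banana: the both-tight solution has a negative serving — not a feasible corner.
bell pepper + banana with both tight: 1.282 servings and 18.47 servings → $5.45.
So the least-cost plan costs $2.08.

$2.08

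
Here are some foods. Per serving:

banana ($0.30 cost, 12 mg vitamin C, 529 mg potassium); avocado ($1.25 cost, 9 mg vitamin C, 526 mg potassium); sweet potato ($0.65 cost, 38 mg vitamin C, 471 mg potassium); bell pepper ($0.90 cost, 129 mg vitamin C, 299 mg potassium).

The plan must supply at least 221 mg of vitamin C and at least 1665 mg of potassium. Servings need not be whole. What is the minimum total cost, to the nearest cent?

$2.04

banana only: max(221/12, 1665/529) = 18.42 servings → $5.53.
avocado only: max(221/9, 1665/526) = 24.56 servings → $30.69.
sweet potato only: max(221/38, 1665/471) = 5.816 servings → $3.78.
bell pepper only: max(221/129, 1665/299) = 5.569 servings → $5.01.
banana + avocado with both targets exact would need a negative amount; discard.
banana + sweet potato: intersection lies outside the first quadrant.
banana + bell pepper with both tight: 2.3 servings and 1.499 servings → $2.04.
avocado + sweet potato: intersection lies outside the first quadrant.
avocado + bell pepper with both tight: 2.282 servings and 1.554 servings → $4.25.
sweet potato + bell pepper with both tight: 3.01 servings and 0.8264 servings → $2.70.
Cheapest feasible corner: $2.04.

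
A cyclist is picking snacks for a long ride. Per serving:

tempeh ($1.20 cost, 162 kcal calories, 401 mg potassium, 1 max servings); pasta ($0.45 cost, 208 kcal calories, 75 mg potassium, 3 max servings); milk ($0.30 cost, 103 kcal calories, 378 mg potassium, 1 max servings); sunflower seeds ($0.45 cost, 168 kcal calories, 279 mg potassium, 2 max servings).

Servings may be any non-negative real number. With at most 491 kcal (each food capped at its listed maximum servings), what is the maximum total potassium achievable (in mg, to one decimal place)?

Potassium per kcal: milk 3.67, tempeh 2.475, sunflower seeds 1.661, pasta 0.3606.
Take 1 serving of milk: uses 103 kcal, +378.0 mg potassium (running total 378.0 mg).
Take 1 serving of tempeh: uses 162 kcal, +401.0 mg potassium (running total 779.0 mg).
Take 1.345 servings of sunflower seeds: uses 226 kcal, +375.3 mg potassium (running total 1154.3 mg).
Filling greedily by potassium-per-kcal is optimal for one linear limit, giving 1154.3 mg.

1154.3 mg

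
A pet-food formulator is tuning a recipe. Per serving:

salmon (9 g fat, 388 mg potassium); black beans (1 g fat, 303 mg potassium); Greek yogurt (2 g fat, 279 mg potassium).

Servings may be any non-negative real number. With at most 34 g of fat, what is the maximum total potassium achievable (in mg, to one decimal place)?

Potassium per g fat: black beans 303, Greek yogurt 139.5, salmon 43.11.
With no serving limits, spend the whole fat allowance on black beans: 34 g / 1 g × 303 mg = 10302.0 mg.

10302.0 mg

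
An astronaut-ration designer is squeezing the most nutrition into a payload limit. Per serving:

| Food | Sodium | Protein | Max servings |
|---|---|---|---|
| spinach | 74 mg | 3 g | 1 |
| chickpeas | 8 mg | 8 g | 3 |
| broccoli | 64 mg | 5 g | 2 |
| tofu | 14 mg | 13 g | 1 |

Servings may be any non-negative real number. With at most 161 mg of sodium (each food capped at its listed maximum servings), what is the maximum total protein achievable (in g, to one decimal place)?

46.6 g

Protein per mg sodium: chickpeas 1, tofu 0.9286, broccoli 0.07812, spinach 0.04054.
Take 3 servings of chickpeas: uses 24 mg sodium, +24.0 g protein (running total 24.0 g).
Take 1 serving of tofu: uses 14 mg sodium, +13.0 g protein (running total 37.0 g).
Take 1.922 servings of broccoli: uses 123 mg sodium, +9.6 g protein (running total 46.6 g).
Greedy by best ratio exhausts the sodium allowance optimally: 46.6 g.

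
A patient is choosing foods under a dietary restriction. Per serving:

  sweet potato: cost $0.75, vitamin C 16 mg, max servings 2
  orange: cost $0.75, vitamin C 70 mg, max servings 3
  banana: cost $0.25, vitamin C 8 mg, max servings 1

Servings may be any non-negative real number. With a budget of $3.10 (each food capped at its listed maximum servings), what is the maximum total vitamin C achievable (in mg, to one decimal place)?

230.8 mg

Vitamin C per dollar: orange 93.33, banana 32, sweet potato 21.33.
Take 3 servings of orange: spends $2.25, +210.0 mg vitamin C (running total 210.0 mg).
Take 1 serving of banana: spends $0.25, +8.0 mg vitamin C (running total 218.0 mg).
Take 0.8 servings of sweet potato: spends $0.60, +12.8 mg vitamin C (running total 230.8 mg).
Filling greedily by vitamin C-per-dollar is optimal for one linear limit, giving 230.8 mg.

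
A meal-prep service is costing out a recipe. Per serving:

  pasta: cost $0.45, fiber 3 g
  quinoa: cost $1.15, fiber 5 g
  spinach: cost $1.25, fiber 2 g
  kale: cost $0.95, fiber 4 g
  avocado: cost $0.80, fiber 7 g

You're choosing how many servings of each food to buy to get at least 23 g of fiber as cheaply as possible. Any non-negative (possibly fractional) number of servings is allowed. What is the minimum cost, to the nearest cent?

$2.63

Cost per g of fiber: avocado $0.1143, pasta $0.1500, quinoa $0.2300, kale $0.2375, spinach $0.6250.
With no serving limits, use only avocado: 23 g / 7 g = 3.286 servings × $0.80 = $2.63.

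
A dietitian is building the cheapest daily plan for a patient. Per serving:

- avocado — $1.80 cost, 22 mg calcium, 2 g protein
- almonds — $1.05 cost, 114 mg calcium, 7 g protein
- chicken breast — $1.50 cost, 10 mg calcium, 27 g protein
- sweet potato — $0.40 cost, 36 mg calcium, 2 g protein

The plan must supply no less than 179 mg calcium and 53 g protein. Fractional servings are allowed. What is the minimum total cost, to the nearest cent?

$3.89

For a min-cost LP with two ≥-constraints, a basic feasible solution has at most two positive variables.
avocado only: max(179/22, 53/2) = 26.5 servings → $47.70.
almonds only: max(179/114, 53/7) = 7.571 servings → $7.95.
chicken breast only: max(179/10, 53/27) = 17.9 servings → $26.85.
sweet potato only: max(179/36, 53/2) = 26.5 servings → $10.60.
avocado + almonds with both targets exact would need a negative amount; discard.
avocado + chicken breast with both tight: 7.497 servings and 1.408 servings → $15.61.
avocado + sweet potato: intersection lies outside the first quadrant.
almonds + chicken breast with both tight: 1.431 servings and 1.592 servings → $3.89.
almonds + sweet potato with both targets exact would need a negative amount; discard.
chicken breast + sweet potato with both tight: 1.628 servings and 4.52 servings → $4.25.
So the least-cost plan costs $3.89.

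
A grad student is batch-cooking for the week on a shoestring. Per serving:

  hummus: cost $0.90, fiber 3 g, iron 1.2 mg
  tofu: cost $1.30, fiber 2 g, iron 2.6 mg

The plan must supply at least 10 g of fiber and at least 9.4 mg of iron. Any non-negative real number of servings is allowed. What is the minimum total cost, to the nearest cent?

The cheapest plan sits at a corner of the feasible region — with two constraints it uses at most two foods.
hummus only: max(10/3, 9.4/1.2) = 7.833 servings → $7.05.
tofu only: max(10/2, 9.4/2.6) = 5 servings → $6.50.
hummus + tofu with both tight: 1.333 servings and 3 servings → $5.10.
The minimum over all feasible corners is $5.10.

$5.10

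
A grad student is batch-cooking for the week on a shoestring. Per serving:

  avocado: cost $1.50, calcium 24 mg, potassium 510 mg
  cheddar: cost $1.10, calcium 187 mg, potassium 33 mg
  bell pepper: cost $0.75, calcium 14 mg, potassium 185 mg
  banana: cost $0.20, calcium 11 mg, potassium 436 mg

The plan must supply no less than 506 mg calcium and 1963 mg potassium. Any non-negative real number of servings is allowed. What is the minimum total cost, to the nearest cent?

$3.56

An LP optimum is at a vertex; with two nutrient constraints at most two foods are used. Check each candidate.
avocado only: max(506/24, 1963/510) = 21.08 servings → $31.62.
cheddar only: max(506/187, 1963/33) = 59.48 servings → $65.43.
bell pepper only: max(506/14, 1963/185) = 36.14 servings → $27.11.
banana only: max(506/11, 1963/436) = 46 servings → $9.20.
avocado + cheddar with both tight: 3.705 servings and 2.23 servings → $8.01.
avocado + bell pepper: the both-tight solution has a negative serving — not a feasible corner.
avocado + banana: the both-tight solution has a negative serving — not a feasible corner.
cheddar + bell pepper with both tight: 1.937 servings and 10.27 servings → $9.83.
cheddar + banana with both tight: 2.452 servings and 4.317 servings → $3.56.
bell pepper + banana: the both-tight solution has a negative serving — not a feasible corner.
So the least-cost plan costs $3.56.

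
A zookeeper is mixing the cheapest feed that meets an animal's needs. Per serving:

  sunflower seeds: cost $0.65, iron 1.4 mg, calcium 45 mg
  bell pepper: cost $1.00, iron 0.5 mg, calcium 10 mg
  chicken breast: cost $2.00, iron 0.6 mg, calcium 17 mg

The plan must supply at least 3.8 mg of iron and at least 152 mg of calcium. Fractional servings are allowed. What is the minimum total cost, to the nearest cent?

The cheapest plan sits at a corner of the feasible region — with two constraints it uses at most two foods.
sunflower seeds only: max(3.8/1.4, 152/45) = 3.378 servings → $2.20.
bell pepper only: max(3.8/0.5, 152/10) = 15.2 servings → $15.20.
chicken breast only: max(3.8/0.6, 152/17) = 8.941 servings → $17.88.
sunflower seeds + bell pepper: the both-tight solution has a negative serving — not a feasible corner.
sunflower seeds + chicken breast with both targets exact would need a negative amount; discard.
bell pepper + chicken breast with both targets exact would need a negative amount; discard.
So the least-cost plan costs $2.20.

$2.20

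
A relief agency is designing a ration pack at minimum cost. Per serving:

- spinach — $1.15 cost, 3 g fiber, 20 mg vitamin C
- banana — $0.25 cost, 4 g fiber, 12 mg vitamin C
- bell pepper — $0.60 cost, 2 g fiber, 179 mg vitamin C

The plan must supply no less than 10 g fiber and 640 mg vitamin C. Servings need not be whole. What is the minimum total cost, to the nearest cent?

This is a tiny linear program; its minimum lies at a vertex of the feasible set. List the vertices and price them.
spinach only: max(10/3, 640/20) = 32 servings → $36.80.
banana only: max(10/4, 640/12) = 53.33 servings → $13.33.
bell pepper only: max(10/2, 640/179) = 5 servings → $3.00.
spinach + banana: the both-tight solution has a negative serving — not a feasible corner.
spinach + bell pepper with both tight: 1.026 servings and 3.461 servings → $3.26.
banana + bell pepper with both tight: 0.737 servings and 3.526 servings → $2.30.
The minimum over all feasible corners is $2.30.

$2.30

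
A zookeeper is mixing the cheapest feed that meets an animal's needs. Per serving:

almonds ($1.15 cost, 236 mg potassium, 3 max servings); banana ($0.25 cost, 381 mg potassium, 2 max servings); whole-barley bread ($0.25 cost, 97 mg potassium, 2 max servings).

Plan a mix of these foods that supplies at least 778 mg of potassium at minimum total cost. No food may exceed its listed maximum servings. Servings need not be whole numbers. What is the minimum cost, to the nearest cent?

Cost per mg of potassium: banana $0.0007, whole-barley bread $0.0026, almonds $0.0049.
Take 2 servings of banana: +762.0 mg potassium for $0.50 (total $0.50, still need 16.0 mg).
Take 0.1649 servings of whole-barley bread: +16.0 mg potassium for $0.04 (total $0.54, still need 0.0 mg).
Greedy by cheapest-per-mg is optimal for a single linear constraint, so the minimum cost is $0.54.

$0.54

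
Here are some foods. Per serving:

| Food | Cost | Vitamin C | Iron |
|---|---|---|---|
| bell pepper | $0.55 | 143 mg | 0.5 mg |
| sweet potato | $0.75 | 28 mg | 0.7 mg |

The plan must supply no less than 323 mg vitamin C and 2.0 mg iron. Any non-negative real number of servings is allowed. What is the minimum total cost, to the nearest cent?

$2.17

Minimising a linear cost over {vitamin C ≥ 323, iron ≥ 2.0, servings ≥ 0} — the optimum is at a vertex, using one or two foods.
bell pepper only: max(323/143, 2.0/0.5) = 4 servings → $2.20.
sweet potato only: max(323/28, 2.0/0.7) = 11.54 servings → $8.65.
bell pepper + sweet potato with both tight: 1.976 servings and 1.446 servings → $2.17.
Cheapest feasible corner: $2.17.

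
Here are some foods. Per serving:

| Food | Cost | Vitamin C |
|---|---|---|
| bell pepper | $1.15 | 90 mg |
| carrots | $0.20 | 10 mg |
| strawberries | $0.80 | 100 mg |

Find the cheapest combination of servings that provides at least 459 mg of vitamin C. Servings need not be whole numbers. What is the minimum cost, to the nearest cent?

$3.67

Cost per mg of vitamin C: strawberries $0.0080, bell pepper $0.0128, carrots $0.0200.
With no serving limits, use only strawberries: 459 mg / 100 mg = 4.59 servings × $0.80 = $3.67.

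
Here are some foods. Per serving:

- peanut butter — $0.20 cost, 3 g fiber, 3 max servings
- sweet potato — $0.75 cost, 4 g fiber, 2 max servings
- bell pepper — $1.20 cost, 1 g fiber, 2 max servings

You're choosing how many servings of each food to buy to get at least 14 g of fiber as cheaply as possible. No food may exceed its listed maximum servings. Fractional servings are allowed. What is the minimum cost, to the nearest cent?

Cost per g of fiber: peanut butter $0.0667, sweet potato $0.1875, bell pepper $1.2000.
Take 3 servings of peanut butter: +9.0 g fiber for $0.60 (total $0.60, still need 5.0 g).
Take 1.25 servings of sweet potato: +5.0 g fiber for $0.94 (total $1.54, still need 0.0 g).
Greedy by cheapest-per-g is optimal for a single linear constraint, so the minimum cost is $1.54.

$1.54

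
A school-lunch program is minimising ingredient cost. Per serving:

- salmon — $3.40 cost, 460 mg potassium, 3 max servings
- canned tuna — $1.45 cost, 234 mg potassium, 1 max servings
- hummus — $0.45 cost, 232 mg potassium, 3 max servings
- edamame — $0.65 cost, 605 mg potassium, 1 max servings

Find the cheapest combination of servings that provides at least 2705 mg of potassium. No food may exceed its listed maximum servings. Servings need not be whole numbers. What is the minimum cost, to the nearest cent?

$12.10

Cost per mg of potassium: edamame $0.0011, hummus $0.0019, canned tuna $0.0062, salmon $0.0074.
Take 1 serving of edamame: +605.0 mg potassium for $0.65 (total $0.65, still need 2100.0 mg).
Take 3 servings of hummus: +696.0 mg potassium for $1.35 (total $2.00, still need 1404.0 mg).
Take 1 serving of canned tuna: +234.0 mg potassium for $1.45 (total $3.45, still need 1170.0 mg).
Take 2.543 servings of salmon: +1170.0 mg potassium for $8.65 (total $12.10, still need 0.0 mg).
Greedy by cheapest-per-mg is optimal for a single linear constraint, so the minimum cost is $12.10.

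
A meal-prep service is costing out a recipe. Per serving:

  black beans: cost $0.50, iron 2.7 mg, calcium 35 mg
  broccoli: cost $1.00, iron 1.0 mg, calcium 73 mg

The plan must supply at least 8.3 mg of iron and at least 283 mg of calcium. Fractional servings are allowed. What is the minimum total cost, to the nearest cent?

Compare the cost at each extreme point of the feasible region.
black beans only: max(8.3/2.7, 283/35) = 8.086 servings → $4.04.
broccoli only: max(8.3/1.0, 283/73) = 8.3 servings → $8.30.
black beans + broccoli with both tight: 1.992 servings and 2.922 servings → $3.92.
So the least-cost plan costs $3.92.

$3.92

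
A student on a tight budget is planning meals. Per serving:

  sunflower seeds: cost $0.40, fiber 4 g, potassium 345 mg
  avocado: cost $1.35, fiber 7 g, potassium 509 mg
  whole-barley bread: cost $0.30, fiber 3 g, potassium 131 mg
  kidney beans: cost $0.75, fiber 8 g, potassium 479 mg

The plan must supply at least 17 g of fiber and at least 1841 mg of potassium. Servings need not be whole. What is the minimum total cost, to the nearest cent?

$2.13

The cheapest plan sits at a corner of the feasible region — with two constraints it uses at most two foods.
sunflower seeds only: max(17/4, 1841/345) = 5.336 servings → $2.13.
avocado only: max(17/7, 1841/509) = 3.617 servings → $4.88.
whole-barley bread only: max(17/3, 1841/131) = 14.05 servings → $4.22.
kidney beans only: max(17/8, 1841/479) = 3.843 servings → $2.88.
sunflower seeds + avocado: intersection lies outside the first quadrant.
sunflower seeds + whole-barley bread: intersection lies outside the first quadrant.
sunflower seeds + kidney beans: intersection lies outside the first quadrant.
avocado + whole-barley bread: intersection lies outside the first quadrant.
avocado + kidney beans: the both-tight solution has a negative serving — not a feasible corner.
whole-barley bread + kidney beans: intersection lies outside the first quadrant.
The minimum over all feasible corners is $2.13.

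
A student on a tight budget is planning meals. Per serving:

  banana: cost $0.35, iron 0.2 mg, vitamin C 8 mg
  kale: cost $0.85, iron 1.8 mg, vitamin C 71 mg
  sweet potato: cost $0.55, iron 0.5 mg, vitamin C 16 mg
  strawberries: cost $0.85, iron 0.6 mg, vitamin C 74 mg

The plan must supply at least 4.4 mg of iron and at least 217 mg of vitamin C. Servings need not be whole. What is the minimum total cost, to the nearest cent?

The cheapest plan sits at a corner of the feasible region — with two constraints it uses at most two foods.
banana only: max(4.4/0.2, 217/8) = 27.12 servings → $9.49.
kale only: max(4.4/1.8, 217/71) = 3.056 servings → $2.60.
sweet potato only: max(4.4/0.5, 217/16) = 13.56 servings → $7.46.
strawberries only: max(4.4/0.6, 217/74) = 7.333 servings → $6.23.
banana + kale: the both-tight solution has a negative serving — not a feasible corner.
banana + sweet potato: the both-tight solution has a negative serving — not a feasible corner.
banana + strawberries with both tight: 19.54 servings and 0.82 servings → $7.54.
kale + sweet potato with both targets exact would need a negative amount; discard.
kale + strawberries with both tight: 2.157 servings and 0.8631 servings → $2.57.
sweet potato + strawberries with both tight: 7.131 servings and 1.391 servings → $5.10.
Cheapest feasible corner: $2.57.

$2.57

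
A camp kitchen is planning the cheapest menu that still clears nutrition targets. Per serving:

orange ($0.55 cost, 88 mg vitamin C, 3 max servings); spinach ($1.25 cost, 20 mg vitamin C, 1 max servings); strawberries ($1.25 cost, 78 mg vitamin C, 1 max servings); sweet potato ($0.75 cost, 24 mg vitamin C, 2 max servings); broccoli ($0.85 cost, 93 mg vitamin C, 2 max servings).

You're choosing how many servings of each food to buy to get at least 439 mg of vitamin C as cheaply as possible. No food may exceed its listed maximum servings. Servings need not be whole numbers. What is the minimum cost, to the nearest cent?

$3.25

Cost per mg of vitamin C: orange $0.0063, broccoli $0.0091, strawberries $0.0160, sweet potato $0.0312, spinach $0.0625.
Take 3 servings of orange: +264.0 mg vitamin C for $1.65 (total $1.65, still need 175.0 mg).
Take 1.882 servings of broccoli: +175.0 mg vitamin C for $1.60 (total $3.25, still need 0.0 mg).
Filling from the cheapest source first is optimal under one linear minimum: $3.25.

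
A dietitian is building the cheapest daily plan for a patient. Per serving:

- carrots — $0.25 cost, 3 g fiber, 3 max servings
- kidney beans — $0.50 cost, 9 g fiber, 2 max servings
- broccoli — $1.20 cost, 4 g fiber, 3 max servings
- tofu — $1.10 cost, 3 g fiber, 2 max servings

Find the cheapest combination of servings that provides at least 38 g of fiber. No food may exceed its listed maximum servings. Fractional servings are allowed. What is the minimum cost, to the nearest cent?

Cost per g of fiber: kidney beans $0.0556, carrots $0.0833, broccoli $0.3000, tofu $0.3667.
Take 2 servings of kidney beans: +18.0 g fiber for $1.00 (total $1.00, still need 20.0 g).
Take 3 servings of carrots: +9.0 g fiber for $0.75 (total $1.75, still need 11.0 g).
Take 2.75 servings of broccoli: +11.0 g fiber for $3.30 (total $5.05, still need 0.0 g).
Greedy by cheapest-per-g is optimal for a single linear constraint, so the minimum cost is $5.05.

$5.05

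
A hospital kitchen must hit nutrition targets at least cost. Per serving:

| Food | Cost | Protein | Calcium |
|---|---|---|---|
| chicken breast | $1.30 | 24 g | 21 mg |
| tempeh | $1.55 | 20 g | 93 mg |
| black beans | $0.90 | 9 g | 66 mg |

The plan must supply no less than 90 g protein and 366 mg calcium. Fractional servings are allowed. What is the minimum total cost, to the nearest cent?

For a min-cost LP with two ≥-constraints, a basic feasible solution has at most two positive variables.
chicken breast only: max(90/24, 366/21) = 17.43 servings → $22.66.
tempeh only: max(90/20, 366/93) = 4.5 servings → $6.97.
black beans only: max(90/9, 366/66) = 10 servings → $9.00.
chicken breast + tempeh with both tight: 0.5795 servings and 3.805 servings → $6.65.
chicken breast + black beans with both tight: 1.897 servings and 4.942 servings → $6.91.
tempeh + black beans with both targets exact would need a negative amount; discard.
The minimum over all feasible corners is $6.65.

$6.65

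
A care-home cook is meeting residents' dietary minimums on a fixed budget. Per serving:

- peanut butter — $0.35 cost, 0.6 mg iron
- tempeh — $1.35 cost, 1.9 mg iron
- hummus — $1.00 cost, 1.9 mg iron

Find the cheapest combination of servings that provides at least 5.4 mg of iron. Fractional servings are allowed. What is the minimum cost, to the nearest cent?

$2.84

Cost per mg of iron: hummus $0.5263, peanut butter $0.5833, tempeh $0.7105.
With no serving limits, use only hummus: 5.4 mg / 1.9 mg = 2.842 servings × $1.00 = $2.84.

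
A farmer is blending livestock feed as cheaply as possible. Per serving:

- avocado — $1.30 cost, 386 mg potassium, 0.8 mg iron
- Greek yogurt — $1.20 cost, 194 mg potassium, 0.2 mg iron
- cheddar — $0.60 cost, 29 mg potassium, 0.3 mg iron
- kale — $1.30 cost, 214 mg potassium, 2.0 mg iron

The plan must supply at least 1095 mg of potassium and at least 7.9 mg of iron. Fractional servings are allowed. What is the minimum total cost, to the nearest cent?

Minimising a linear cost over {potassium ≥ 1095, iron ≥ 7.9, servings ≥ 0} — the optimum is at a vertex, using one or two foods.
avocado only: max(1095/386, 7.9/0.8) = 9.875 servings → $12.84.
Greek yogurt only: max(1095/194, 7.9/0.2) = 39.5 servings → $47.40.
cheddar only: max(1095/29, 7.9/0.3) = 37.76 servings → $22.66.
kale only: max(1095/214, 7.9/2.0) = 5.117 servings → $6.65.
avocado + Greek yogurt with both targets exact would need a negative amount; discard.
avocado + cheddar with both tight: 1.073 servings and 23.47 servings → $15.48.
avocado + kale with both tight: 0.8312 servings and 3.618 servings → $5.78.
Greek yogurt + cheddar with both tight: 1.897 servings and 25.07 servings → $17.32.
Greek yogurt + kale with both tight: 1.447 servings and 3.805 servings → $6.68.
cheddar + kale: the both-tight solution has a negative serving — not a feasible corner.
So the least-cost plan costs $5.78.

$5.78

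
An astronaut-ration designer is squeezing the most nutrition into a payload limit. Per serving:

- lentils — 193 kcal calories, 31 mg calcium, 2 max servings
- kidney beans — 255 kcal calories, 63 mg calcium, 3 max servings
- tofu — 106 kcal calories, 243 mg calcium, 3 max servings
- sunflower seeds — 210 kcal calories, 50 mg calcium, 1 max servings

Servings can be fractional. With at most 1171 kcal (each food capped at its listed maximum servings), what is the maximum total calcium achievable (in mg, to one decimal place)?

Calcium per kcal: tofu 2.292, kidney beans 0.2471, sunflower seeds 0.2381, lentils 0.1606.
Take 3 servings of tofu: uses 318 kcal, +729.0 mg calcium (running total 729.0 mg).
Take 3 servings of kidney beans: uses 765 kcal, +189.0 mg calcium (running total 918.0 mg).
Take 0.419 servings of sunflower seeds: uses 88 kcal, +21.0 mg calcium (running total 939.0 mg).
Greedy by best ratio exhausts the calories allowance optimally: 939.0 mg.

939.0 mg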